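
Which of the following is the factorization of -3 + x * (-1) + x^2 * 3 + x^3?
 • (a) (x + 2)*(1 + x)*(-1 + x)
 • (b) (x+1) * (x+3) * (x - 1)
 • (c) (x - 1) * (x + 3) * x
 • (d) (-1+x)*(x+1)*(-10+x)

We need to factor -3 + x * (-1) + x^2 * 3 + x^3.
The factored form is (x+1) * (x+3) * (x - 1).
b) (x+1) * (x+3) * (x - 1)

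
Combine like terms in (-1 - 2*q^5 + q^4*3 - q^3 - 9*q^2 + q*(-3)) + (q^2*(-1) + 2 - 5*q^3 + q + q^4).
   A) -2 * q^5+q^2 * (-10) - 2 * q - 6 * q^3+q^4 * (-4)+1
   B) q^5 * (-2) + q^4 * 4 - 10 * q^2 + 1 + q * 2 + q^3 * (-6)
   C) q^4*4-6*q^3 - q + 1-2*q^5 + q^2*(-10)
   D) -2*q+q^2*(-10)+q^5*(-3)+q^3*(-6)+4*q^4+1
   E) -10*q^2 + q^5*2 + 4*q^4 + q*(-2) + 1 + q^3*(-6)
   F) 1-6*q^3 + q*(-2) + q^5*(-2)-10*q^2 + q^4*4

Adding the polynomials and combining like terms:
(-1 - 2*q^5 + q^4*3 - q^3 - 9*q^2 + q*(-3)) + (q^2*(-1) + 2 - 5*q^3 + q + q^4)
= 1-6*q^3 + q*(-2) + q^5*(-2)-10*q^2 + q^4*4
F) 1-6*q^3 + q*(-2) + q^5*(-2)-10*q^2 + q^4*4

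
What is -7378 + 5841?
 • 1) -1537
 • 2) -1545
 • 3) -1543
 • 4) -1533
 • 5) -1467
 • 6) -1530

-7378 + 5841 = -1537
1) -1537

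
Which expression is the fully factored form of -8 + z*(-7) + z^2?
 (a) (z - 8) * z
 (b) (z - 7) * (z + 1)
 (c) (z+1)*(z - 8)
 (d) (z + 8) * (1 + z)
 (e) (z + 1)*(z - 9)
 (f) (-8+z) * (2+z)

We need to factor -8 + z*(-7) + z^2.
The factored form is (z+1)*(z - 8).
c) (z+1)*(z - 8)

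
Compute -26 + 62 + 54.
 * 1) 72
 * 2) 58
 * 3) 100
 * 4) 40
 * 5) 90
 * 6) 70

First: -26 + 62 = 36
Then: 36 + 54 = 90
5) 90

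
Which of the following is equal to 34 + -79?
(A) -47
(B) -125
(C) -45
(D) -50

34 + -79 = -45
C) -45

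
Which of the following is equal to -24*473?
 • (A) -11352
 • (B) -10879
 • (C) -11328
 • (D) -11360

-24 * 473 = -11352
A) -11352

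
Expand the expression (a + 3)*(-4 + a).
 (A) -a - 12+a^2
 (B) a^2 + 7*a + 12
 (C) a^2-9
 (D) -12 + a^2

Expanding (a + 3)*(-4 + a):
= -a - 12+a^2
A) -a - 12+a^2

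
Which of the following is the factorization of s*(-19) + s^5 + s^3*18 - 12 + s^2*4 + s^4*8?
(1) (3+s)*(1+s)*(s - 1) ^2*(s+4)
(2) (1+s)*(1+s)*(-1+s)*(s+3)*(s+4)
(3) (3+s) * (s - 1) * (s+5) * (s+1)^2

We need to factor s*(-19) + s^5 + s^3*18 - 12 + s^2*4 + s^4*8.
The factored form is (1+s)*(1+s)*(-1+s)*(s+3)*(s+4).
2) (1+s)*(1+s)*(-1+s)*(s+3)*(s+4)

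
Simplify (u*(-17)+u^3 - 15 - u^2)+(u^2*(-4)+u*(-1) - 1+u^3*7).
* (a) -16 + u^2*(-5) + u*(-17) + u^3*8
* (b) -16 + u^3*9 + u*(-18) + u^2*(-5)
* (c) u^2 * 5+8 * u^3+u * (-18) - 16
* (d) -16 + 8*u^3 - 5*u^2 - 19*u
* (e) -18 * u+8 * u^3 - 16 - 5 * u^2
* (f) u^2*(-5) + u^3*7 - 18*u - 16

Adding the polynomials and combining like terms:
(u*(-17) + u^3 - 15 - u^2) + (u^2*(-4) + u*(-1) - 1 + u^3*7)
= -18 * u+8 * u^3 - 16 - 5 * u^2
e) -18 * u+8 * u^3 - 16 - 5 * u^2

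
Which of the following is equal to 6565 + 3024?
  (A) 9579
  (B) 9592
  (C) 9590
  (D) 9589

6565 + 3024 = 9589
D) 9589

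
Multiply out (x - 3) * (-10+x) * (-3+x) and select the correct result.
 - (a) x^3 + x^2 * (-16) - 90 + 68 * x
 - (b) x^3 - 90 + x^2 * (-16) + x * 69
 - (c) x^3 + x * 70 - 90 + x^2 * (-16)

Expanding (x - 3) * (-10+x) * (-3+x):
= x^3 - 90 + x^2 * (-16) + x * 69
b) x^3 - 90 + x^2 * (-16) + x * 69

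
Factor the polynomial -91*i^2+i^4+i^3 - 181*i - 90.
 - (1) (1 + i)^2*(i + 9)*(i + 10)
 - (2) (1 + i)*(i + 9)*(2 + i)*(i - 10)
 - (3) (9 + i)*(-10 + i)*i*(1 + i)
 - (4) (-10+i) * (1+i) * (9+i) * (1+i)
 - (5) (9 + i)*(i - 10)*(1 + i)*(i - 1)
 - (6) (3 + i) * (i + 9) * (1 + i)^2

We need to factor -91*i^2+i^4+i^3 - 181*i - 90.
The factored form is (-10+i) * (1+i) * (9+i) * (1+i).
4) (-10+i) * (1+i) * (9+i) * (1+i)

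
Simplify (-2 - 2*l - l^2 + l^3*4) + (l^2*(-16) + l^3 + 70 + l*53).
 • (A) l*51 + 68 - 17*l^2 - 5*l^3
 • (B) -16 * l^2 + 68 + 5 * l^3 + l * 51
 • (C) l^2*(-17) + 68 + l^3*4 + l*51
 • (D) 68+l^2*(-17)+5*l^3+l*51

Adding the polynomials and combining like terms:
(-2 - 2*l - l^2 + l^3*4) + (l^2*(-16) + l^3 + 70 + l*53)
= 68+l^2*(-17)+5*l^3+l*51
D) 68+l^2*(-17)+5*l^3+l*51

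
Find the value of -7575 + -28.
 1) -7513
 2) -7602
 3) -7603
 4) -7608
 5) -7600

-7575 + -28 = -7603
3) -7603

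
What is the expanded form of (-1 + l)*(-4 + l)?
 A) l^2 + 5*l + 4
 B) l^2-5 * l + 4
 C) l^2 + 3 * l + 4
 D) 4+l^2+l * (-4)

Expanding (-1 + l)*(-4 + l):
= l^2-5 * l + 4
B) l^2-5 * l + 4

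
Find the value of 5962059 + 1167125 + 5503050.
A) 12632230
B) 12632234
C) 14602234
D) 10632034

First: 5962059 + 1167125 = 7129184
Then: 7129184 + 5503050 = 12632234
B) 12632234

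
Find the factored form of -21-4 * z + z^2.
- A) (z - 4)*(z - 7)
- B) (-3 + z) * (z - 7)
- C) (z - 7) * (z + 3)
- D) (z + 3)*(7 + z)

We need to factor -21-4 * z + z^2.
The factored form is (z - 7) * (z + 3).
C) (z - 7) * (z + 3)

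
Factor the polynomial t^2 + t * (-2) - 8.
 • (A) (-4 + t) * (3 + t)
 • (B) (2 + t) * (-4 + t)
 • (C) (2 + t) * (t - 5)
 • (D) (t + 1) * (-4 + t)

We need to factor t^2 + t * (-2) - 8.
The factored form is (2 + t) * (-4 + t).
B) (2 + t) * (-4 + t)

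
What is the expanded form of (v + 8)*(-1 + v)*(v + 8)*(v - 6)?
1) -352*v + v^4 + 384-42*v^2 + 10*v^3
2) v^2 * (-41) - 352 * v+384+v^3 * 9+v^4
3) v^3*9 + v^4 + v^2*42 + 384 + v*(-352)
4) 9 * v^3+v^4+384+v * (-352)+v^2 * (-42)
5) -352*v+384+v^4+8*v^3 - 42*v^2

Expanding (v + 8)*(-1 + v)*(v + 8)*(v - 6):
= 9 * v^3+v^4+384+v * (-352)+v^2 * (-42)
4) 9 * v^3+v^4+384+v * (-352)+v^2 * (-42)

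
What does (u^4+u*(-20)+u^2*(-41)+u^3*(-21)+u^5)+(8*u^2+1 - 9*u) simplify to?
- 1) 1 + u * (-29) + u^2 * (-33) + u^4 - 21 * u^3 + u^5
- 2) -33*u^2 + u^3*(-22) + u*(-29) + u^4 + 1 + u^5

Adding the polynomials and combining like terms:
(u^4 + u*(-20) + u^2*(-41) + u^3*(-21) + u^5) + (8*u^2 + 1 - 9*u)
= 1 + u * (-29) + u^2 * (-33) + u^4 - 21 * u^3 + u^5
1) 1 + u * (-29) + u^2 * (-33) + u^4 - 21 * u^3 + u^5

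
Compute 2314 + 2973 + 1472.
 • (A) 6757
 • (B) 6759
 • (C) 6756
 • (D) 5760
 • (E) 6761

First: 2314 + 2973 = 5287
Then: 5287 + 1472 = 6759
B) 6759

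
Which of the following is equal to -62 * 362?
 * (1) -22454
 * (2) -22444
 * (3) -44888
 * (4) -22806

-62 * 362 = -22444
2) -22444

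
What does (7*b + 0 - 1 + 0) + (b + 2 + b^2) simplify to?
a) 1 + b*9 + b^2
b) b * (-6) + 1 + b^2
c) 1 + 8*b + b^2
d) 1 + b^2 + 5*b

Adding the polynomials and combining like terms:
(7*b + 0 - 1 + 0) + (b + 2 + b^2)
= 1 + 8*b + b^2
c) 1 + 8*b + b^2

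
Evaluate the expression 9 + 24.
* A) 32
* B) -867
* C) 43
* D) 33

9 + 24 = 33
D) 33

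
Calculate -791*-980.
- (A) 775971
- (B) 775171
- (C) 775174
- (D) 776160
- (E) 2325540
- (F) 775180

-791 * -980 = 775180
F) 775180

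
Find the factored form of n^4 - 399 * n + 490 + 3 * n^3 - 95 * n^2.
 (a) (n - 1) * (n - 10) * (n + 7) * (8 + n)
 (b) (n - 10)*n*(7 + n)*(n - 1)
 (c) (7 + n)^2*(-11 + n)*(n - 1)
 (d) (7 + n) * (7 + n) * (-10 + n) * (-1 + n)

We need to factor n^4 - 399 * n + 490 + 3 * n^3 - 95 * n^2.
The factored form is (7 + n) * (7 + n) * (-10 + n) * (-1 + n).
d) (7 + n) * (7 + n) * (-10 + n) * (-1 + n)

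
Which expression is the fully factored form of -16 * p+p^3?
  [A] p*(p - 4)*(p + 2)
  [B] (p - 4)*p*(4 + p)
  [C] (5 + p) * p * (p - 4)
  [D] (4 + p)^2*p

We need to factor -16 * p+p^3.
The factored form is (p - 4)*p*(4 + p).
B) (p - 4)*p*(4 + p)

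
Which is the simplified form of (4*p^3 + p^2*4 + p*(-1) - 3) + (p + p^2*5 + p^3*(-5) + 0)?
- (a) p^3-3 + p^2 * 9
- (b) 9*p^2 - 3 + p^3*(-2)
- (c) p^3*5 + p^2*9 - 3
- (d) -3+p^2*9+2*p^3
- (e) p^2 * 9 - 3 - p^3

Adding the polynomials and combining like terms:
(4*p^3 + p^2*4 + p*(-1) - 3) + (p + p^2*5 + p^3*(-5) + 0)
= p^2 * 9 - 3 - p^3
e) p^2 * 9 - 3 - p^3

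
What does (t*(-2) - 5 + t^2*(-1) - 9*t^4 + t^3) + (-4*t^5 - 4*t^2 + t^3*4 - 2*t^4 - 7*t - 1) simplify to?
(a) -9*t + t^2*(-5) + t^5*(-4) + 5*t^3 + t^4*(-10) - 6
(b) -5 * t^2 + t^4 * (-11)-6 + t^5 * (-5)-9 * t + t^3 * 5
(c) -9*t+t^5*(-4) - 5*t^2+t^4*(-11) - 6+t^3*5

Adding the polynomials and combining like terms:
(t*(-2) - 5 + t^2*(-1) - 9*t^4 + t^3) + (-4*t^5 - 4*t^2 + t^3*4 - 2*t^4 - 7*t - 1)
= -9*t+t^5*(-4) - 5*t^2+t^4*(-11) - 6+t^3*5
c) -9*t+t^5*(-4) - 5*t^2+t^4*(-11) - 6+t^3*5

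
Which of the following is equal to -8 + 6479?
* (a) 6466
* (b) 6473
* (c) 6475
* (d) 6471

-8 + 6479 = 6471
d) 6471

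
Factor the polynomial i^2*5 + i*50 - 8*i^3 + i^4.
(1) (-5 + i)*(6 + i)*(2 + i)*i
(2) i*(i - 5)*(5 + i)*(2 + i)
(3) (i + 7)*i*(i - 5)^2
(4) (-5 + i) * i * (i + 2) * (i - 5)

We need to factor i^2*5 + i*50 - 8*i^3 + i^4.
The factored form is (-5 + i) * i * (i + 2) * (i - 5).
4) (-5 + i) * i * (i + 2) * (i - 5)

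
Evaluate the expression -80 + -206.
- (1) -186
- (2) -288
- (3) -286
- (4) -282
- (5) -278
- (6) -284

-80 + -206 = -286
3) -286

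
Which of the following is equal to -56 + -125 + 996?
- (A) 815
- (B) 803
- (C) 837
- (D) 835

First: -56 + -125 = -181
Then: -181 + 996 = 815
A) 815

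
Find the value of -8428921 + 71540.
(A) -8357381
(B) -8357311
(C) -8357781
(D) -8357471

-8428921 + 71540 = -8357381
A) -8357381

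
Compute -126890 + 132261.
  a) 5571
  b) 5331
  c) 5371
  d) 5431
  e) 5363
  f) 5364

-126890 + 132261 = 5371
c) 5371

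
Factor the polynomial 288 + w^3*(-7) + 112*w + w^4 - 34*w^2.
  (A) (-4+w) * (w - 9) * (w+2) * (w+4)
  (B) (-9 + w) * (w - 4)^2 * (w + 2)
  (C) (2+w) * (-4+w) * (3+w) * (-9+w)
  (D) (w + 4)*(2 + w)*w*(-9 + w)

We need to factor 288 + w^3*(-7) + 112*w + w^4 - 34*w^2.
The factored form is (-4+w) * (w - 9) * (w+2) * (w+4).
A) (-4+w) * (w - 9) * (w+2) * (w+4)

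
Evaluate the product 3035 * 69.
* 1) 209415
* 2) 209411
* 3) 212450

3035 * 69 = 209415
1) 209415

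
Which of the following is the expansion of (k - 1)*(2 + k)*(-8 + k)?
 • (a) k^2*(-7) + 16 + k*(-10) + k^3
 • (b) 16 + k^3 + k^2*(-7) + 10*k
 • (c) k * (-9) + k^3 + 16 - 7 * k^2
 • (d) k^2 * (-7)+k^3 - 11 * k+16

Expanding (k - 1)*(2 + k)*(-8 + k):
= k^2*(-7) + 16 + k*(-10) + k^3
a) k^2*(-7) + 16 + k*(-10) + k^3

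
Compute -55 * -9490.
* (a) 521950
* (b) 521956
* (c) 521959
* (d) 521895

-55 * -9490 = 521950
a) 521950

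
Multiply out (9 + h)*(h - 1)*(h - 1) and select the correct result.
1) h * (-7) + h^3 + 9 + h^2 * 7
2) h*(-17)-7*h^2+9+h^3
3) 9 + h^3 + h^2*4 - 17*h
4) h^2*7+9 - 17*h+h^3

Expanding (9 + h)*(h - 1)*(h - 1):
= h^2*7+9 - 17*h+h^3
4) h^2*7+9 - 17*h+h^3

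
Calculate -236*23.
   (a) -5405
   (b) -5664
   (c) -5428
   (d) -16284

-236 * 23 = -5428
c) -5428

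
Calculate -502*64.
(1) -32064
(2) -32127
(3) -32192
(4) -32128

-502 * 64 = -32128
4) -32128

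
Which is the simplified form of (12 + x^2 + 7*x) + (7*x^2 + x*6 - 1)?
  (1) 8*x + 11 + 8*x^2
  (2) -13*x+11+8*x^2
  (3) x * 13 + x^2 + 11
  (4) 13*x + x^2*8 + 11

Adding the polynomials and combining like terms:
(12 + x^2 + 7*x) + (7*x^2 + x*6 - 1)
= 13*x + x^2*8 + 11
4) 13*x + x^2*8 + 11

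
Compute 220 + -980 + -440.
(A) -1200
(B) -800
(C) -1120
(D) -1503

First: 220 + -980 = -760
Then: -760 + -440 = -1200
A) -1200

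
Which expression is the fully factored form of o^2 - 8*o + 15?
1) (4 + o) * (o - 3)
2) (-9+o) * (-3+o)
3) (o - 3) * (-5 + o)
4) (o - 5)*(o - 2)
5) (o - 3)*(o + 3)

We need to factor o^2 - 8*o + 15.
The factored form is (o - 3) * (-5 + o).
3) (o - 3) * (-5 + o)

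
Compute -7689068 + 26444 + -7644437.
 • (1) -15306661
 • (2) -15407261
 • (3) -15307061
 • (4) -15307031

First: -7689068 + 26444 = -7662624
Then: -7662624 + -7644437 = -15307061
3) -15307061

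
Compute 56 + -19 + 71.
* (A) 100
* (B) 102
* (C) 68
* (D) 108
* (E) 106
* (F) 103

First: 56 + -19 = 37
Then: 37 + 71 = 108
D) 108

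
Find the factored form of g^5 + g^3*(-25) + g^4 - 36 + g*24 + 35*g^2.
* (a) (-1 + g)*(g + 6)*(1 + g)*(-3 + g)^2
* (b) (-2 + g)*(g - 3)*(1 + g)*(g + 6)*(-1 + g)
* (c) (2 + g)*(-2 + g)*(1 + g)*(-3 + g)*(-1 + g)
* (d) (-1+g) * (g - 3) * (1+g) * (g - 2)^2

We need to factor g^5 + g^3*(-25) + g^4 - 36 + g*24 + 35*g^2.
The factored form is (-2 + g)*(g - 3)*(1 + g)*(g + 6)*(-1 + g).
b) (-2 + g)*(g - 3)*(1 + g)*(g + 6)*(-1 + g)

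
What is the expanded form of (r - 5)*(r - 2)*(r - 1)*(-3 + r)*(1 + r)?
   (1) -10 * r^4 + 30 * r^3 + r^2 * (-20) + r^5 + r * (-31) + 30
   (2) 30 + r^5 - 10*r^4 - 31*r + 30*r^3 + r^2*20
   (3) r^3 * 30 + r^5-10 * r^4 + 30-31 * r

Expanding (r - 5)*(r - 2)*(r - 1)*(-3 + r)*(1 + r):
= -10 * r^4 + 30 * r^3 + r^2 * (-20) + r^5 + r * (-31) + 30
1) -10 * r^4 + 30 * r^3 + r^2 * (-20) + r^5 + r * (-31) + 30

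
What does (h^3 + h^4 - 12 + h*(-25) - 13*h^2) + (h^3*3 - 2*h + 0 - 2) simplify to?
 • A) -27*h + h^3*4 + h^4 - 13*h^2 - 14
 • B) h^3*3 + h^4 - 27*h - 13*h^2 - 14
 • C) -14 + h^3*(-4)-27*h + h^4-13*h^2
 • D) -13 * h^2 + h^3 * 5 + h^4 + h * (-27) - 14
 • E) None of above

Adding the polynomials and combining like terms:
(h^3 + h^4 - 12 + h*(-25) - 13*h^2) + (h^3*3 - 2*h + 0 - 2)
= -27*h + h^3*4 + h^4 - 13*h^2 - 14
A) -27*h + h^3*4 + h^4 - 13*h^2 - 14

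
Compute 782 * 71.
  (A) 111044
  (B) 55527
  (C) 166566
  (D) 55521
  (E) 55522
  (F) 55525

782 * 71 = 55522
E) 55522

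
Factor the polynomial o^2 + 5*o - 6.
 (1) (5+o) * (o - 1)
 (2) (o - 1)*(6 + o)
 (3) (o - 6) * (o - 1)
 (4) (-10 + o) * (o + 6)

We need to factor o^2 + 5*o - 6.
The factored form is (o - 1)*(6 + o).
2) (o - 1)*(6 + o)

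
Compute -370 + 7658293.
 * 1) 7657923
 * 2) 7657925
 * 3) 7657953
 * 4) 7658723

-370 + 7658293 = 7657923
1) 7657923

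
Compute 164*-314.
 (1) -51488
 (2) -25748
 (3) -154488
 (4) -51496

164 * -314 = -51496
4) -51496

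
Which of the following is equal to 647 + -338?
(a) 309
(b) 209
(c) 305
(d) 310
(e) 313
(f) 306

647 + -338 = 309
a) 309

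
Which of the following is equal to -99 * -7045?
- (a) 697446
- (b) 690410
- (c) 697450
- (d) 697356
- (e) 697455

-99 * -7045 = 697455
e) 697455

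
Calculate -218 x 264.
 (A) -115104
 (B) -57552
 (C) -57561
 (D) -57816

-218 * 264 = -57552
B) -57552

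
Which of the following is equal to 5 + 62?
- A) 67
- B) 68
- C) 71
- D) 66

5 + 62 = 67
A) 67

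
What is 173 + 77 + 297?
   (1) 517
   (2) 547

First: 173 + 77 = 250
Then: 250 + 297 = 547
2) 547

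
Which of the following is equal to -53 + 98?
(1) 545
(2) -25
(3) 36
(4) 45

-53 + 98 = 45
4) 45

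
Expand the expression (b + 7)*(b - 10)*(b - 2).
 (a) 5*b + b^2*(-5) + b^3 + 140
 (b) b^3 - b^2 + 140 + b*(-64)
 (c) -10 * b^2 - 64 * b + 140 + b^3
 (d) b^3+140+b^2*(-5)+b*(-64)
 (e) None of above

Expanding (b + 7)*(b - 10)*(b - 2):
= b^3+140+b^2*(-5)+b*(-64)
d) b^3+140+b^2*(-5)+b*(-64)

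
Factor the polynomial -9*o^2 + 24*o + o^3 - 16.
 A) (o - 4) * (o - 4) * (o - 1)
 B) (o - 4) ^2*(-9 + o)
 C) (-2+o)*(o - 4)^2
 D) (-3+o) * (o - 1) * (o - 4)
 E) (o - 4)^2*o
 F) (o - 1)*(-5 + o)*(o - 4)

We need to factor -9*o^2 + 24*o + o^3 - 16.
The factored form is (o - 4) * (o - 4) * (o - 1).
A) (o - 4) * (o - 4) * (o - 1)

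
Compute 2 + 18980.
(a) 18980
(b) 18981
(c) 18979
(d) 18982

2 + 18980 = 18982
d) 18982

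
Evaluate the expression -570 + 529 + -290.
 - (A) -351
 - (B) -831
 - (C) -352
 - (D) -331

First: -570 + 529 = -41
Then: -41 + -290 = -331
D) -331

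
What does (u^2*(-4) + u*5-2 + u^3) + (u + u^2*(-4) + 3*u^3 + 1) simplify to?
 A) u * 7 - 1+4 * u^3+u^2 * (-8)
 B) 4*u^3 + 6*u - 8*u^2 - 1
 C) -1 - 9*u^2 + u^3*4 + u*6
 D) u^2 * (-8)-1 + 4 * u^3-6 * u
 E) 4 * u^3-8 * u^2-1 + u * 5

Adding the polynomials and combining like terms:
(u^2*(-4) + u*5 - 2 + u^3) + (u + u^2*(-4) + 3*u^3 + 1)
= 4*u^3 + 6*u - 8*u^2 - 1
B) 4*u^3 + 6*u - 8*u^2 - 1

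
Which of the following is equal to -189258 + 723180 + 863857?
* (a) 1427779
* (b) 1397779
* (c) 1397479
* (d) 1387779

First: -189258 + 723180 = 533922
Then: 533922 + 863857 = 1397779
b) 1397779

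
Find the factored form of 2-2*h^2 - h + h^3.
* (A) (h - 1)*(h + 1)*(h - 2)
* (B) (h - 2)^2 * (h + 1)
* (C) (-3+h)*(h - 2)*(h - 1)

We need to factor 2-2*h^2 - h + h^3.
The factored form is (h - 1)*(h + 1)*(h - 2).
A) (h - 1)*(h + 1)*(h - 2)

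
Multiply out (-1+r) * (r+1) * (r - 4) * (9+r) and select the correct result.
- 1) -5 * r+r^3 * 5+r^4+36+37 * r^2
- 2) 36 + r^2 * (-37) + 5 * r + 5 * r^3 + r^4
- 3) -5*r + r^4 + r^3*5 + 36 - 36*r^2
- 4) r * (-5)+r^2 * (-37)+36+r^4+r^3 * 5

Expanding (-1+r) * (r+1) * (r - 4) * (9+r):
= r * (-5)+r^2 * (-37)+36+r^4+r^3 * 5
4) r * (-5)+r^2 * (-37)+36+r^4+r^3 * 5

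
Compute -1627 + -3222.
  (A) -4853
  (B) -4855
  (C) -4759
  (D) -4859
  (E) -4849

-1627 + -3222 = -4849
E) -4849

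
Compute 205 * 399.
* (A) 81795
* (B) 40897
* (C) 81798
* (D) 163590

205 * 399 = 81795
A) 81795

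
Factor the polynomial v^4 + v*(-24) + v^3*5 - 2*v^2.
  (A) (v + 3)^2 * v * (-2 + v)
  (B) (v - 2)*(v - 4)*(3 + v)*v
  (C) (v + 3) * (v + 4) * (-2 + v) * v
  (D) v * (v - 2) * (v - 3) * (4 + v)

We need to factor v^4 + v*(-24) + v^3*5 - 2*v^2.
The factored form is (v + 3) * (v + 4) * (-2 + v) * v.
C) (v + 3) * (v + 4) * (-2 + v) * v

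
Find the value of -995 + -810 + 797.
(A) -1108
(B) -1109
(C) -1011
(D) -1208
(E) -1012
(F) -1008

First: -995 + -810 = -1805
Then: -1805 + 797 = -1008
F) -1008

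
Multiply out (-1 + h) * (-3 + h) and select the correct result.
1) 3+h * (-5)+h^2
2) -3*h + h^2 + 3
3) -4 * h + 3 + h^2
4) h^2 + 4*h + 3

Expanding (-1 + h) * (-3 + h):
= -4 * h + 3 + h^2
3) -4 * h + 3 + h^2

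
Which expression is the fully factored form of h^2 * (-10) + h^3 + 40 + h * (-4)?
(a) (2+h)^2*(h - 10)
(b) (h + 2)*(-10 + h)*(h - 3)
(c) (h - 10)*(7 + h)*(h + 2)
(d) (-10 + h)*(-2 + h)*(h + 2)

We need to factor h^2 * (-10) + h^3 + 40 + h * (-4).
The factored form is (-10 + h)*(-2 + h)*(h + 2).
d) (-10 + h)*(-2 + h)*(h + 2)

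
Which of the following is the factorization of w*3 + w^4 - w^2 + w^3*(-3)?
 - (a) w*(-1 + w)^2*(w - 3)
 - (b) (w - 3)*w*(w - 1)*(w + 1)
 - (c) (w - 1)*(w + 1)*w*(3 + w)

We need to factor w*3 + w^4 - w^2 + w^3*(-3).
The factored form is (w - 3)*w*(w - 1)*(w + 1).
b) (w - 3)*w*(w - 1)*(w + 1)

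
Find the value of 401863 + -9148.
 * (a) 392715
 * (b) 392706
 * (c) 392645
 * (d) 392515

401863 + -9148 = 392715
a) 392715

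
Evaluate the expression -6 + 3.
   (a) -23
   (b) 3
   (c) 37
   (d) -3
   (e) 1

-6 + 3 = -3
d) -3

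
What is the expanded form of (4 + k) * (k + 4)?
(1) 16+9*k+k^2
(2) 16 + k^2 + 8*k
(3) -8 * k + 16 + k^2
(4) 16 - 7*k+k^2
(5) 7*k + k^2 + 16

Expanding (4 + k) * (k + 4):
= 16 + k^2 + 8*k
2) 16 + k^2 + 8*k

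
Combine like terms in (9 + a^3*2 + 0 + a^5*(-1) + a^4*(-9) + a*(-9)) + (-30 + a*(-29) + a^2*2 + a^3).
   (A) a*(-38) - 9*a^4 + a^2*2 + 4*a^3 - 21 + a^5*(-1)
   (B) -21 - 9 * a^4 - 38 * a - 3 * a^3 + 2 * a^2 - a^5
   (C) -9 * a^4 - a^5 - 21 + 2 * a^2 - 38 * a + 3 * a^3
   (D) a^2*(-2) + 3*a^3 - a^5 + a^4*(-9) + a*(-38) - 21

Adding the polynomials and combining like terms:
(9 + a^3*2 + 0 + a^5*(-1) + a^4*(-9) + a*(-9)) + (-30 + a*(-29) + a^2*2 + a^3)
= -9 * a^4 - a^5 - 21 + 2 * a^2 - 38 * a + 3 * a^3
C) -9 * a^4 - a^5 - 21 + 2 * a^2 - 38 * a + 3 * a^3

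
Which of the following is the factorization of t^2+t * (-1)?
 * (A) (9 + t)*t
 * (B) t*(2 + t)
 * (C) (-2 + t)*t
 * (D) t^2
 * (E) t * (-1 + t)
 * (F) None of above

We need to factor t^2+t * (-1).
The factored form is t * (-1 + t).
E) t * (-1 + t)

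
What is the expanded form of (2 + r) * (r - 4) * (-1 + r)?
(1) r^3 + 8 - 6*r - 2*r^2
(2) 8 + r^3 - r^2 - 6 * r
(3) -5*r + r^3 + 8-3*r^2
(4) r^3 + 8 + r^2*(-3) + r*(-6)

Expanding (2 + r) * (r - 4) * (-1 + r):
= r^3 + 8 + r^2*(-3) + r*(-6)
4) r^3 + 8 + r^2*(-3) + r*(-6)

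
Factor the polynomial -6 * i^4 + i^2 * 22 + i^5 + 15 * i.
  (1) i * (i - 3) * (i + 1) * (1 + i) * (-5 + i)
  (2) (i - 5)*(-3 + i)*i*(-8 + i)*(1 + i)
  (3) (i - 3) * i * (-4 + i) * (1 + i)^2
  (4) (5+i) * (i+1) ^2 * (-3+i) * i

We need to factor -6 * i^4 + i^2 * 22 + i^5 + 15 * i.
The factored form is i * (i - 3) * (i + 1) * (1 + i) * (-5 + i).
1) i * (i - 3) * (i + 1) * (1 + i) * (-5 + i)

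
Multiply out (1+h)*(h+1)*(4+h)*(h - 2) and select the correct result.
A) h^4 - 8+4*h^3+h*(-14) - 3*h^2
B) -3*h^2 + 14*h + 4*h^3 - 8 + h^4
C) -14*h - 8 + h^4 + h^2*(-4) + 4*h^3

Expanding (1+h)*(h+1)*(4+h)*(h - 2):
= h^4 - 8+4*h^3+h*(-14) - 3*h^2
A) h^4 - 8+4*h^3+h*(-14) - 3*h^2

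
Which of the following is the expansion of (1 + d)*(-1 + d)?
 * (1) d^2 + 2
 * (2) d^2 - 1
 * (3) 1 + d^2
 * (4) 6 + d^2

Expanding (1 + d)*(-1 + d):
= d^2 - 1
2) d^2 - 1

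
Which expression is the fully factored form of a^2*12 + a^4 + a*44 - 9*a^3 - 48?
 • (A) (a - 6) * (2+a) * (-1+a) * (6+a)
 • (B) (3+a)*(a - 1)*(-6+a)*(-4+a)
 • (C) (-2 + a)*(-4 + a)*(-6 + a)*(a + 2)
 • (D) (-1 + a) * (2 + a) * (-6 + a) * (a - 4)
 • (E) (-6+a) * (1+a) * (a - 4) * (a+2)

We need to factor a^2*12 + a^4 + a*44 - 9*a^3 - 48.
The factored form is (-1 + a) * (2 + a) * (-6 + a) * (a - 4).
D) (-1 + a) * (2 + a) * (-6 + a) * (a - 4)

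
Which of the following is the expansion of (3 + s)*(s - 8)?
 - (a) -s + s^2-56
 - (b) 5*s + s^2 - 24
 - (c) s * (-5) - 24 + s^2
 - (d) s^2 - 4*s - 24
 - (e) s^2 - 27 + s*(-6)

Expanding (3 + s)*(s - 8):
= s * (-5) - 24 + s^2
c) s * (-5) - 24 + s^2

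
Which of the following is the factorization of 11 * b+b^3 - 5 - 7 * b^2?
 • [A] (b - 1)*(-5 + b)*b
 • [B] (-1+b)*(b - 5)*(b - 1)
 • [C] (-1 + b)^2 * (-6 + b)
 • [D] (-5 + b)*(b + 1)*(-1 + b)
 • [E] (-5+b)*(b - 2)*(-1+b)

We need to factor 11 * b+b^3 - 5 - 7 * b^2.
The factored form is (-1+b)*(b - 5)*(b - 1).
B) (-1+b)*(b - 5)*(b - 1)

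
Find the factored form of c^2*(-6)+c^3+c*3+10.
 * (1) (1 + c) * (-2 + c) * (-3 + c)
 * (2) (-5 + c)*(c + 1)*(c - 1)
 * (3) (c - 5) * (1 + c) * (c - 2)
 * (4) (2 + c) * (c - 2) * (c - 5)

We need to factor c^2*(-6)+c^3+c*3+10.
The factored form is (c - 5) * (1 + c) * (c - 2).
3) (c - 5) * (1 + c) * (c - 2)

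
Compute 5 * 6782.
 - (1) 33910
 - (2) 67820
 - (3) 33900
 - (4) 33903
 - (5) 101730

5 * 6782 = 33910
1) 33910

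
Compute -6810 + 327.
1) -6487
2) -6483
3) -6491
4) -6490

-6810 + 327 = -6483
2) -6483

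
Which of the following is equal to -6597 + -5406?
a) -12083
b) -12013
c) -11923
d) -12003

-6597 + -5406 = -12003
d) -12003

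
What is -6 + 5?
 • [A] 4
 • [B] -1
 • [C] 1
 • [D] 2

-6 + 5 = -1
B) -1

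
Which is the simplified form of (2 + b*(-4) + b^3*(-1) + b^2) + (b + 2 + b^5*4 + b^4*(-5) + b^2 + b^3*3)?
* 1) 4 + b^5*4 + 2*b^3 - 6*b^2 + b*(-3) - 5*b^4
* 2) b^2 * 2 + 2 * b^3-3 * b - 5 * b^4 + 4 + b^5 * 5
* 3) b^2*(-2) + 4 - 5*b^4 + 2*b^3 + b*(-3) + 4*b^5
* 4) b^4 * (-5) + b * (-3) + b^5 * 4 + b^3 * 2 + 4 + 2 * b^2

Adding the polynomials and combining like terms:
(2 + b*(-4) + b^3*(-1) + b^2) + (b + 2 + b^5*4 + b^4*(-5) + b^2 + b^3*3)
= b^4 * (-5) + b * (-3) + b^5 * 4 + b^3 * 2 + 4 + 2 * b^2
4) b^4 * (-5) + b * (-3) + b^5 * 4 + b^3 * 2 + 4 + 2 * b^2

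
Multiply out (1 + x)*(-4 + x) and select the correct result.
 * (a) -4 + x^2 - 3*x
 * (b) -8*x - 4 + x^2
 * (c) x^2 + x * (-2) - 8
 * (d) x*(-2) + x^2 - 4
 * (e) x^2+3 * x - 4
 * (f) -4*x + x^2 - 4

Expanding (1 + x)*(-4 + x):
= -4 + x^2 - 3*x
a) -4 + x^2 - 3*x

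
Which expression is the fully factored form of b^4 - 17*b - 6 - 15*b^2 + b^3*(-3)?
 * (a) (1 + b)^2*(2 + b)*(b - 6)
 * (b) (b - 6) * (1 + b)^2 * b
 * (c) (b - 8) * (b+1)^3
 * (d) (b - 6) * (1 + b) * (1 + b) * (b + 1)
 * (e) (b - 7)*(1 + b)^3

We need to factor b^4 - 17*b - 6 - 15*b^2 + b^3*(-3).
The factored form is (b - 6) * (1 + b) * (1 + b) * (b + 1).
d) (b - 6) * (1 + b) * (1 + b) * (b + 1)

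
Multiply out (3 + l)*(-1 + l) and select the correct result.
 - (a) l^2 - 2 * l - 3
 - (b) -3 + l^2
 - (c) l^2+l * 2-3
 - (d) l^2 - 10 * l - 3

Expanding (3 + l)*(-1 + l):
= l^2+l * 2-3
c) l^2+l * 2-3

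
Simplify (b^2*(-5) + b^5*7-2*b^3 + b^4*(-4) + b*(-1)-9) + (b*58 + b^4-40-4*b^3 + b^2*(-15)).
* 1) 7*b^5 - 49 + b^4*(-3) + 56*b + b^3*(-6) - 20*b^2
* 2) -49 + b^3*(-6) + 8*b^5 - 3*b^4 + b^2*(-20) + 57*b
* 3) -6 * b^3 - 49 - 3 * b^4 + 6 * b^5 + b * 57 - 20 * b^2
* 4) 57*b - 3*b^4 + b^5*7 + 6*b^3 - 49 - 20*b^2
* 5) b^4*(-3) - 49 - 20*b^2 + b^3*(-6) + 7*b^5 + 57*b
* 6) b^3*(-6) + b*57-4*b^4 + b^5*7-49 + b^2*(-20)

Adding the polynomials and combining like terms:
(b^2*(-5) + b^5*7 - 2*b^3 + b^4*(-4) + b*(-1) - 9) + (b*58 + b^4 - 40 - 4*b^3 + b^2*(-15))
= b^4*(-3) - 49 - 20*b^2 + b^3*(-6) + 7*b^5 + 57*b
5) b^4*(-3) - 49 - 20*b^2 + b^3*(-6) + 7*b^5 + 57*b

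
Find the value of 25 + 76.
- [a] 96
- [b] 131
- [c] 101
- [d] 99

25 + 76 = 101
c) 101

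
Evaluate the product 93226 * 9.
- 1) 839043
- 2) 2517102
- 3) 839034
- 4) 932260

93226 * 9 = 839034
3) 839034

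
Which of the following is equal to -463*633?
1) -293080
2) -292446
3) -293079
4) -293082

-463 * 633 = -293079
3) -293079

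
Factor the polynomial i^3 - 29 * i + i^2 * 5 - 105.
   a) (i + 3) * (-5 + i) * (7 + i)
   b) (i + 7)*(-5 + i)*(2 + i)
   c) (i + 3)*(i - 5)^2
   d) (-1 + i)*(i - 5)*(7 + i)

We need to factor i^3 - 29 * i + i^2 * 5 - 105.
The factored form is (i + 3) * (-5 + i) * (7 + i).
a) (i + 3) * (-5 + i) * (7 + i)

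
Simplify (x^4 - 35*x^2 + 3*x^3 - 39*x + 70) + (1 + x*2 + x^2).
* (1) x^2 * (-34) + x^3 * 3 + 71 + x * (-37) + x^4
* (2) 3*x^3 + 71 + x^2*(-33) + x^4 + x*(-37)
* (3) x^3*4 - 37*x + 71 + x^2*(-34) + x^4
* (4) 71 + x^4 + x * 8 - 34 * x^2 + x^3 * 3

Adding the polynomials and combining like terms:
(x^4 - 35*x^2 + 3*x^3 - 39*x + 70) + (1 + x*2 + x^2)
= x^2 * (-34) + x^3 * 3 + 71 + x * (-37) + x^4
1) x^2 * (-34) + x^3 * 3 + 71 + x * (-37) + x^4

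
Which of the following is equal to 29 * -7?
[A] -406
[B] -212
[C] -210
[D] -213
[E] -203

29 * -7 = -203
E) -203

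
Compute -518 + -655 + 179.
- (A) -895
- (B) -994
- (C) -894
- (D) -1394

First: -518 + -655 = -1173
Then: -1173 + 179 = -994
B) -994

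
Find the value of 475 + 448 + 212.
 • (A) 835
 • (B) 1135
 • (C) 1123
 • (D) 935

First: 475 + 448 = 923
Then: 923 + 212 = 1135
B) 1135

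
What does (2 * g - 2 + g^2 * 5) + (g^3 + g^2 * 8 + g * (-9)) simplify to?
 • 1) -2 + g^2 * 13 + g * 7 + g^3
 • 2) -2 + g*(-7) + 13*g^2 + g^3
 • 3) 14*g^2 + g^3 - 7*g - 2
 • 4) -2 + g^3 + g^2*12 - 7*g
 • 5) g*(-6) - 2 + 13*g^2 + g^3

Adding the polynomials and combining like terms:
(2*g - 2 + g^2*5) + (g^3 + g^2*8 + g*(-9))
= -2 + g*(-7) + 13*g^2 + g^3
2) -2 + g*(-7) + 13*g^2 + g^3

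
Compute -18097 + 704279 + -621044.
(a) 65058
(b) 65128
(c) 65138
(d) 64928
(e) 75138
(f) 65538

First: -18097 + 704279 = 686182
Then: 686182 + -621044 = 65138
c) 65138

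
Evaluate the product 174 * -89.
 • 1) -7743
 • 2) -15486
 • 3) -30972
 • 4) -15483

174 * -89 = -15486
2) -15486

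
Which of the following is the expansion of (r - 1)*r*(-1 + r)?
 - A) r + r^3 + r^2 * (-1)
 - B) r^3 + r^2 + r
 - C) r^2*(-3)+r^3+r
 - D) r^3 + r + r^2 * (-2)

Expanding (r - 1)*r*(-1 + r):
= r^3 + r + r^2 * (-2)
D) r^3 + r + r^2 * (-2)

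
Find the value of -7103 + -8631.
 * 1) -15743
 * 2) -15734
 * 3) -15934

-7103 + -8631 = -15734
2) -15734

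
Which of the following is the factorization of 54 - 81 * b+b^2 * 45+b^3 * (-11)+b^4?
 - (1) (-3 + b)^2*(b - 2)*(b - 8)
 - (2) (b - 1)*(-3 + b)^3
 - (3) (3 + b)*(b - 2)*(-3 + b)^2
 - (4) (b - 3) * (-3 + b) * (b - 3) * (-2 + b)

We need to factor 54 - 81 * b+b^2 * 45+b^3 * (-11)+b^4.
The factored form is (b - 3) * (-3 + b) * (b - 3) * (-2 + b).
4) (b - 3) * (-3 + b) * (b - 3) * (-2 + b)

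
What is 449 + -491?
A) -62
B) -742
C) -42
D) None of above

449 + -491 = -42
C) -42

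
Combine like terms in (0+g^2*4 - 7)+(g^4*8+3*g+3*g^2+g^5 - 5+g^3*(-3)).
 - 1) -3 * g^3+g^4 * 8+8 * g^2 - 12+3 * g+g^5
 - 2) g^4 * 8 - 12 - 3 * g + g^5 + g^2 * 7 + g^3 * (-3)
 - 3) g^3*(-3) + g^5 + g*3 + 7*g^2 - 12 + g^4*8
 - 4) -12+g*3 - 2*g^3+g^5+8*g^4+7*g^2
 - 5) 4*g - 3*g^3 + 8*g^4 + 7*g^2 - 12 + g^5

Adding the polynomials and combining like terms:
(0 + g^2*4 - 7) + (g^4*8 + 3*g + 3*g^2 + g^5 - 5 + g^3*(-3))
= g^3*(-3) + g^5 + g*3 + 7*g^2 - 12 + g^4*8
3) g^3*(-3) + g^5 + g*3 + 7*g^2 - 12 + g^4*8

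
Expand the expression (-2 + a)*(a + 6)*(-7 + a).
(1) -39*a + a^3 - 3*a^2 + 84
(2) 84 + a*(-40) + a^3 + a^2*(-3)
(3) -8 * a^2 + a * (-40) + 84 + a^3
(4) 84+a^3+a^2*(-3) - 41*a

Expanding (-2 + a)*(a + 6)*(-7 + a):
= 84 + a*(-40) + a^3 + a^2*(-3)
2) 84 + a*(-40) + a^3 + a^2*(-3)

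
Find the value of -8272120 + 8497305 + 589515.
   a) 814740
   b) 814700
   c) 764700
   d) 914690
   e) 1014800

First: -8272120 + 8497305 = 225185
Then: 225185 + 589515 = 814700
b) 814700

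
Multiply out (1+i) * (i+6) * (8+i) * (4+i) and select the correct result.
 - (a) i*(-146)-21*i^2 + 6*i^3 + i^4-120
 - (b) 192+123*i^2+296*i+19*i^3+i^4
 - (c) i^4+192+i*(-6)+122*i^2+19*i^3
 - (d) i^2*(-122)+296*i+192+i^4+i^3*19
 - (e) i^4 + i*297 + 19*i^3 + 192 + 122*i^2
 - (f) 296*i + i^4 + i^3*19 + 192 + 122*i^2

Expanding (1+i) * (i+6) * (8+i) * (4+i):
= 296*i + i^4 + i^3*19 + 192 + 122*i^2
f) 296*i + i^4 + i^3*19 + 192 + 122*i^2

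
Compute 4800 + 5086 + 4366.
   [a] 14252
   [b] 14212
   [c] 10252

First: 4800 + 5086 = 9886
Then: 9886 + 4366 = 14252
a) 14252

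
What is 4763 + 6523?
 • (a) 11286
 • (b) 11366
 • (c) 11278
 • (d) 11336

4763 + 6523 = 11286
a) 11286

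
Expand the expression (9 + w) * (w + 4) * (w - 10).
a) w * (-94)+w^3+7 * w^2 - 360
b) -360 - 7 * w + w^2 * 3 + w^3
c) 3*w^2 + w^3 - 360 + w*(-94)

Expanding (9 + w) * (w + 4) * (w - 10):
= 3*w^2 + w^3 - 360 + w*(-94)
c) 3*w^2 + w^3 - 360 + w*(-94)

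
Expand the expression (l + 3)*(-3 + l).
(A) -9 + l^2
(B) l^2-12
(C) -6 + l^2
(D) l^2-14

Expanding (l + 3)*(-3 + l):
= -9 + l^2
A) -9 + l^2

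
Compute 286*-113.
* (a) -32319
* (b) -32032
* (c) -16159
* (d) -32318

286 * -113 = -32318
d) -32318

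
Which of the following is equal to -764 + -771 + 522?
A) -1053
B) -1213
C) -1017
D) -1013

First: -764 + -771 = -1535
Then: -1535 + 522 = -1013
D) -1013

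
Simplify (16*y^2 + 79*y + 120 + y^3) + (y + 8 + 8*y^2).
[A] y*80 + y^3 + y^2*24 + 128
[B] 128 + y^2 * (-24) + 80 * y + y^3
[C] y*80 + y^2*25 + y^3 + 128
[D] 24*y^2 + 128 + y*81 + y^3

Adding the polynomials and combining like terms:
(16*y^2 + 79*y + 120 + y^3) + (y + 8 + 8*y^2)
= y*80 + y^3 + y^2*24 + 128
A) y*80 + y^3 + y^2*24 + 128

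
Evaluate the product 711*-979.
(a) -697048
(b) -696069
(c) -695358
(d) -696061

711 * -979 = -696069
b) -696069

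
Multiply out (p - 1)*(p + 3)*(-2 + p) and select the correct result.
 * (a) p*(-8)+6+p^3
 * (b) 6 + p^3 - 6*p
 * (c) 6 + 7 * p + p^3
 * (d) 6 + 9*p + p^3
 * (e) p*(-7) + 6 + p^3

Expanding (p - 1)*(p + 3)*(-2 + p):
= p*(-7) + 6 + p^3
e) p*(-7) + 6 + p^3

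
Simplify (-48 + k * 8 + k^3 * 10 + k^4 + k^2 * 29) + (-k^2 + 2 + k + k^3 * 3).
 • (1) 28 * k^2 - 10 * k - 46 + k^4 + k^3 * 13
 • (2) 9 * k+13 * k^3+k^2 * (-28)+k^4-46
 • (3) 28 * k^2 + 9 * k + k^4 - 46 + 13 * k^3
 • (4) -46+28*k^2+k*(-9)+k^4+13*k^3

Adding the polynomials and combining like terms:
(-48 + k*8 + k^3*10 + k^4 + k^2*29) + (-k^2 + 2 + k + k^3*3)
= 28 * k^2 + 9 * k + k^4 - 46 + 13 * k^3
3) 28 * k^2 + 9 * k + k^4 - 46 + 13 * k^3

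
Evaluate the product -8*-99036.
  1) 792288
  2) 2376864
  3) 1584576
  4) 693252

-8 * -99036 = 792288
1) 792288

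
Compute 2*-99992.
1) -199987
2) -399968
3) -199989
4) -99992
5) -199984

2 * -99992 = -199984
5) -199984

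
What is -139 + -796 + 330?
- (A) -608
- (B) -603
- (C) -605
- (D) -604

First: -139 + -796 = -935
Then: -935 + 330 = -605
C) -605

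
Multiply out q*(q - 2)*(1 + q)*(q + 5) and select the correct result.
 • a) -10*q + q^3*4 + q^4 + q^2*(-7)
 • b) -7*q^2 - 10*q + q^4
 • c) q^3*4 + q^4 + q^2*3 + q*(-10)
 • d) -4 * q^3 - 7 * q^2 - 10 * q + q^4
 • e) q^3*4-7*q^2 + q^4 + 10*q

Expanding q*(q - 2)*(1 + q)*(q + 5):
= -10*q + q^3*4 + q^4 + q^2*(-7)
a) -10*q + q^3*4 + q^4 + q^2*(-7)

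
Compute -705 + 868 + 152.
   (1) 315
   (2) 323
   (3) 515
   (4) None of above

First: -705 + 868 = 163
Then: 163 + 152 = 315
1) 315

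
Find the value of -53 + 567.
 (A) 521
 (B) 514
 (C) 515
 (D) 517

-53 + 567 = 514
B) 514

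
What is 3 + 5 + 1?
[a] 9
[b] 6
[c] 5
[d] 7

First: 3 + 5 = 8
Then: 8 + 1 = 9
a) 9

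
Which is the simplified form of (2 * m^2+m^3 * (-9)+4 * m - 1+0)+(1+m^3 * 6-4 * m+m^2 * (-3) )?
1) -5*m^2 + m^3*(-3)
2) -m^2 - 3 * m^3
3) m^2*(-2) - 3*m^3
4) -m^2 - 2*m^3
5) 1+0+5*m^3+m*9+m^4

Adding the polynomials and combining like terms:
(2*m^2 + m^3*(-9) + 4*m - 1 + 0) + (1 + m^3*6 - 4*m + m^2*(-3))
= -m^2 - 3 * m^3
2) -m^2 - 3 * m^3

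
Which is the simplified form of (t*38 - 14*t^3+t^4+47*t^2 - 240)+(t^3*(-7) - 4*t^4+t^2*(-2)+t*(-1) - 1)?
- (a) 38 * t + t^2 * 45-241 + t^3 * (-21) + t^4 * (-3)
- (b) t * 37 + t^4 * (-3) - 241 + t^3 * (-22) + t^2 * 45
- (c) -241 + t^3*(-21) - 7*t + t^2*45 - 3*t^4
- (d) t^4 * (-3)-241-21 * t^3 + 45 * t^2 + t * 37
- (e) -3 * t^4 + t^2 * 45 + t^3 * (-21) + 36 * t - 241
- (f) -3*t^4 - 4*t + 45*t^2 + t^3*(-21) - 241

Adding the polynomials and combining like terms:
(t*38 - 14*t^3 + t^4 + 47*t^2 - 240) + (t^3*(-7) - 4*t^4 + t^2*(-2) + t*(-1) - 1)
= t^4 * (-3)-241-21 * t^3 + 45 * t^2 + t * 37
d) t^4 * (-3)-241-21 * t^3 + 45 * t^2 + t * 37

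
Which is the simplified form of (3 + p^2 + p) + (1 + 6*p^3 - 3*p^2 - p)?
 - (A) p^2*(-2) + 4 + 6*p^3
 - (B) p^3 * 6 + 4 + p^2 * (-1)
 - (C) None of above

Adding the polynomials and combining like terms:
(3 + p^2 + p) + (1 + 6*p^3 - 3*p^2 - p)
= p^2*(-2) + 4 + 6*p^3
A) p^2*(-2) + 4 + 6*p^3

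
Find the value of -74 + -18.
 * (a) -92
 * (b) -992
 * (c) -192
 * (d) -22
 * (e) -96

-74 + -18 = -92
a) -92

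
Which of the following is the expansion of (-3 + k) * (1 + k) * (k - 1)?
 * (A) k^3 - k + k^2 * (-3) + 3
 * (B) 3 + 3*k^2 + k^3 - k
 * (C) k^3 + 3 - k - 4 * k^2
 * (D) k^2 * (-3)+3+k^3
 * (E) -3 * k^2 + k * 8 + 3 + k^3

Expanding (-3 + k) * (1 + k) * (k - 1):
= k^3 - k + k^2 * (-3) + 3
A) k^3 - k + k^2 * (-3) + 3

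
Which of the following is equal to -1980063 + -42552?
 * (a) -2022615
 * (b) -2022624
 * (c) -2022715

-1980063 + -42552 = -2022615
a) -2022615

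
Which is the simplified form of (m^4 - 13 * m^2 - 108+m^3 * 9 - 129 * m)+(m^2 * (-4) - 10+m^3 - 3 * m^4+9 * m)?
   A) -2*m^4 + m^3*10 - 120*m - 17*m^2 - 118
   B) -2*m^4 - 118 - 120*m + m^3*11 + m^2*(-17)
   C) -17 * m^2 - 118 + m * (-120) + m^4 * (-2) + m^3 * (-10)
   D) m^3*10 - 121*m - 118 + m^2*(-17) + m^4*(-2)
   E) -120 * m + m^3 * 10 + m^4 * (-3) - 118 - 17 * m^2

Adding the polynomials and combining like terms:
(m^4 - 13*m^2 - 108 + m^3*9 - 129*m) + (m^2*(-4) - 10 + m^3 - 3*m^4 + 9*m)
= -2*m^4 + m^3*10 - 120*m - 17*m^2 - 118
A) -2*m^4 + m^3*10 - 120*m - 17*m^2 - 118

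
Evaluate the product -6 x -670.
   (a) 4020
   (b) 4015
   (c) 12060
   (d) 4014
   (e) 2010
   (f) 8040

-6 * -670 = 4020
a) 4020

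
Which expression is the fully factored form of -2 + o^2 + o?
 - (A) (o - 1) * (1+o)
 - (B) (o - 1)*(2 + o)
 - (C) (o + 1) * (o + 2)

We need to factor -2 + o^2 + o.
The factored form is (o - 1)*(2 + o).
B) (o - 1)*(2 + o)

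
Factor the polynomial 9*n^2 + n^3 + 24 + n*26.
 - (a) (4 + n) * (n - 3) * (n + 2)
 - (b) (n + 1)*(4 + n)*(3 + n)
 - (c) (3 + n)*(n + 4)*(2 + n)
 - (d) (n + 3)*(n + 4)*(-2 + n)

We need to factor 9*n^2 + n^3 + 24 + n*26.
The factored form is (3 + n)*(n + 4)*(2 + n).
c) (3 + n)*(n + 4)*(2 + n)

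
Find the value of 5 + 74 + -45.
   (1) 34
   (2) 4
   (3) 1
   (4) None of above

First: 5 + 74 = 79
Then: 79 + -45 = 34
1) 34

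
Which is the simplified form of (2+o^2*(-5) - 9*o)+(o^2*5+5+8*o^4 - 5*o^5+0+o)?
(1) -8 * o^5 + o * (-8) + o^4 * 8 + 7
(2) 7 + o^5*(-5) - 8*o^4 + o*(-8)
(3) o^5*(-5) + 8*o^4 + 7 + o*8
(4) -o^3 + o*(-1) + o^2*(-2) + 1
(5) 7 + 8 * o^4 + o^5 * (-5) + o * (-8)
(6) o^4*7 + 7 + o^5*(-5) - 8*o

Adding the polynomials and combining like terms:
(2 + o^2*(-5) - 9*o) + (o^2*5 + 5 + 8*o^4 - 5*o^5 + 0 + o)
= 7 + 8 * o^4 + o^5 * (-5) + o * (-8)
5) 7 + 8 * o^4 + o^5 * (-5) + o * (-8)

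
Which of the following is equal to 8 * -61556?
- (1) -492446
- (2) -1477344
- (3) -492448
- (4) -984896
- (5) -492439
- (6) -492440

8 * -61556 = -492448
3) -492448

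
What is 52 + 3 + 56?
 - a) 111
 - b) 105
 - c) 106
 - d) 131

First: 52 + 3 = 55
Then: 55 + 56 = 111
a) 111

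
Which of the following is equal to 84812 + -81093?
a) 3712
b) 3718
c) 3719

84812 + -81093 = 3719
c) 3719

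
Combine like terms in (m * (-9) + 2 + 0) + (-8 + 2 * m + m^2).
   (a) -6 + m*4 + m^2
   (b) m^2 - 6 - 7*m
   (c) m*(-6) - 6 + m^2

Adding the polynomials and combining like terms:
(m*(-9) + 2 + 0) + (-8 + 2*m + m^2)
= m^2 - 6 - 7*m
b) m^2 - 6 - 7*m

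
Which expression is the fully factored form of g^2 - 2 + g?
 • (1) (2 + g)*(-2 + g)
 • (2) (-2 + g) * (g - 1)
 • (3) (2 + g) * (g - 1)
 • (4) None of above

We need to factor g^2 - 2 + g.
The factored form is (2 + g) * (g - 1).
3) (2 + g) * (g - 1)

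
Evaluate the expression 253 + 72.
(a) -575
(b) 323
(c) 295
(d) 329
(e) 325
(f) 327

253 + 72 = 325
e) 325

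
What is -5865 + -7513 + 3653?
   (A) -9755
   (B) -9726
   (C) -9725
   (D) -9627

First: -5865 + -7513 = -13378
Then: -13378 + 3653 = -9725
C) -9725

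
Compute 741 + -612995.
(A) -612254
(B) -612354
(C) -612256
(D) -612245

741 + -612995 = -612254
A) -612254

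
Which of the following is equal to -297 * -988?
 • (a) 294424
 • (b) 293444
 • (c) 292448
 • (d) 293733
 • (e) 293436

-297 * -988 = 293436
e) 293436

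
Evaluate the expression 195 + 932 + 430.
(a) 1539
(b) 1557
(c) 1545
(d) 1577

First: 195 + 932 = 1127
Then: 1127 + 430 = 1557
b) 1557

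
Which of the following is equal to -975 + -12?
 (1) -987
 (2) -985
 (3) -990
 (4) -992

-975 + -12 = -987
1) -987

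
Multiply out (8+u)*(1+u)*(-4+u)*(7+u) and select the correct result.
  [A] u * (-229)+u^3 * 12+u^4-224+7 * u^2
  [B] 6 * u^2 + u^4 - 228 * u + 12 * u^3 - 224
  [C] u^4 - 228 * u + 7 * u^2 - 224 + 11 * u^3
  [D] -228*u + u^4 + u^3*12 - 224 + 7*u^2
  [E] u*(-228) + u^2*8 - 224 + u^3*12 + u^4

Expanding (8+u)*(1+u)*(-4+u)*(7+u):
= -228*u + u^4 + u^3*12 - 224 + 7*u^2
D) -228*u + u^4 + u^3*12 - 224 + 7*u^2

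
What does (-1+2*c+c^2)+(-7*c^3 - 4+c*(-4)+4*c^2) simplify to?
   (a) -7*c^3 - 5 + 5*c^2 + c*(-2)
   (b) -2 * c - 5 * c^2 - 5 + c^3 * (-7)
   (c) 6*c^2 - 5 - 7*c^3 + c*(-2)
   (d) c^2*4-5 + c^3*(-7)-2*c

Adding the polynomials and combining like terms:
(-1 + 2*c + c^2) + (-7*c^3 - 4 + c*(-4) + 4*c^2)
= -7*c^3 - 5 + 5*c^2 + c*(-2)
a) -7*c^3 - 5 + 5*c^2 + c*(-2)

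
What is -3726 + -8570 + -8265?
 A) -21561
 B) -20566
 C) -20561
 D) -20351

First: -3726 + -8570 = -12296
Then: -12296 + -8265 = -20561
C) -20561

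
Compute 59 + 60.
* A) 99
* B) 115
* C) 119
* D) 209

59 + 60 = 119
C) 119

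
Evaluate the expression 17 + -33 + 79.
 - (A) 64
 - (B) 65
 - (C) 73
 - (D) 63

First: 17 + -33 = -16
Then: -16 + 79 = 63
D) 63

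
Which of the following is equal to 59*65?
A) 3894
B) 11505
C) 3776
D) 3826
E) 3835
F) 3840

59 * 65 = 3835
E) 3835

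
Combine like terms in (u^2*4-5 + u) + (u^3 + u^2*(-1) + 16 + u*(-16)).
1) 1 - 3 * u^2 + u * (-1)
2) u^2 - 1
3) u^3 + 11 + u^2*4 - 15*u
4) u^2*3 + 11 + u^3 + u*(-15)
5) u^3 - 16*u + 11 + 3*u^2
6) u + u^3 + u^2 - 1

Adding the polynomials and combining like terms:
(u^2*4 - 5 + u) + (u^3 + u^2*(-1) + 16 + u*(-16))
= u^2*3 + 11 + u^3 + u*(-15)
4) u^2*3 + 11 + u^3 + u*(-15)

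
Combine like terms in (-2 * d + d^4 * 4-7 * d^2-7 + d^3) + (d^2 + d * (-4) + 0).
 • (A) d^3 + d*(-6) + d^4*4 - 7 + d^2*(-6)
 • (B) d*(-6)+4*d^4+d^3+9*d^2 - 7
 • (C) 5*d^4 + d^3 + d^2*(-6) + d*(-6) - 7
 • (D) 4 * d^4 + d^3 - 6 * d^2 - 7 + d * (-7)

Adding the polynomials and combining like terms:
(-2*d + d^4*4 - 7*d^2 - 7 + d^3) + (d^2 + d*(-4) + 0)
= d^3 + d*(-6) + d^4*4 - 7 + d^2*(-6)
A) d^3 + d*(-6) + d^4*4 - 7 + d^2*(-6)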